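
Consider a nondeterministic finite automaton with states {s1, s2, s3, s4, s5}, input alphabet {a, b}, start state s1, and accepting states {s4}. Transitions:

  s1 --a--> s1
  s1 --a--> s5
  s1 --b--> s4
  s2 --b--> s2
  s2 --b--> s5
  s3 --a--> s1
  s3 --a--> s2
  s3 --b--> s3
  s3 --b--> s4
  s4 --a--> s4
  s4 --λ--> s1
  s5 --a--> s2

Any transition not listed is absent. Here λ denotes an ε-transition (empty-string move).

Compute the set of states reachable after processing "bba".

{s1, s4, s5}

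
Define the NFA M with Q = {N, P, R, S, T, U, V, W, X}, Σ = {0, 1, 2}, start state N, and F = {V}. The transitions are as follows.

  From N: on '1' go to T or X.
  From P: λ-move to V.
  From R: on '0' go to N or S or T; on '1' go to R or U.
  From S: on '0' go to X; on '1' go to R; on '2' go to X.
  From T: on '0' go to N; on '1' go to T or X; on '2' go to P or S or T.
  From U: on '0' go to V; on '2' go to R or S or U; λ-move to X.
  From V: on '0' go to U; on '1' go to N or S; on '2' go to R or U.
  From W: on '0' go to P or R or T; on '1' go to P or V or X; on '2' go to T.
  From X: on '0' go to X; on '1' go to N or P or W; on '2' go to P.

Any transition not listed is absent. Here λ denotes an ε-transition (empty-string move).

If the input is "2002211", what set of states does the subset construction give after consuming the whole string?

∅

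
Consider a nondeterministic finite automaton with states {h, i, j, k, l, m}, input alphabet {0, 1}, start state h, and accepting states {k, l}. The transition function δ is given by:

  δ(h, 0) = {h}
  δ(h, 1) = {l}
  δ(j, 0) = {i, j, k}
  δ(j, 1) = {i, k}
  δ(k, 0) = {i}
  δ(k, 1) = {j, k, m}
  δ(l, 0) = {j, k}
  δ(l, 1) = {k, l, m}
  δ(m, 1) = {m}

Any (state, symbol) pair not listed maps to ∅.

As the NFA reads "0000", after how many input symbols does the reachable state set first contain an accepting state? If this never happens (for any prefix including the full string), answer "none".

Start in {h}.
Read '0': {h} → {h}.
Read '0': {h} → {h}.
Read '0': {h} → {h}.
Read '0': {h} → {h}.
No reachable set along the way intersects F.

none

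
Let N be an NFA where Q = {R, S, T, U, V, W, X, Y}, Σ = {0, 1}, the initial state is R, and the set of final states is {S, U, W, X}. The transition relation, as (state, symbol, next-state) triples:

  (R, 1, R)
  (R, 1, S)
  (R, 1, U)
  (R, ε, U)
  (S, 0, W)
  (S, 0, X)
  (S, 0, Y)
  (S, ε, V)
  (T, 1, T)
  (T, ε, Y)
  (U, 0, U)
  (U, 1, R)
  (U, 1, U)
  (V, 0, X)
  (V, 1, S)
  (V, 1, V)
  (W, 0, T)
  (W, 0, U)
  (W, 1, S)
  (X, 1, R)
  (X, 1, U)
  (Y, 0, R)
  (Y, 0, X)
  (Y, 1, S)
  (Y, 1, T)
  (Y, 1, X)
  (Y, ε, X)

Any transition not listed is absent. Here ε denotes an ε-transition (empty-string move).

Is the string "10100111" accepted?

Yes

Start: ε-closure({R}) = {R, U}.
Read '1': R→{R, S, U}, U→{R, U}; union {R, S, U}; ε-closure = {R, S, U, V}.
Read '0': R→∅, S→{W, X, Y}, U→{U}, V→{X}; now {U, W, X, Y}.
Read '1': U→{R, U}, W→{S}, X→{R, U}, Y→{S, T, X}; union {R, S, T, U, X}; ε-closure = {R, S, T, U, V, X, Y}.
Read '0': R→∅, S→{W, X, Y}, T→∅, U→{U}, V→{X}, X→∅, Y→{R, X}; now {R, U, W, X, Y}.
Read '0': R→∅, U→{U}, W→{T, U}, X→∅, Y→{R, X}; union {R, T, U, X}; ε-closure = {R, T, U, X, Y}.
Read '1': R→{R, S, U}, T→{T}, U→{R, U}, X→{R, U}, Y→{S, T, X}; union {R, S, T, U, X}; ε-closure = {R, S, T, U, V, X, Y}.
Read '1': R→{R, S, U}, S→∅, T→{T}, U→{R, U}, V→{S, V}, X→{R, U}, Y→{S, T, X}; union {R, S, T, U, V, X}; ε-closure = {R, S, T, U, V, X, Y}.
Read '1': R→{R, S, U}, S→∅, T→{T}, U→{R, U}, V→{S, V}, X→{R, U}, Y→{S, T, X}; union {R, S, T, U, V, X}; ε-closure = {R, S, T, U, V, X, Y}.
The final set {R, S, T, U, V, X, Y} contains the accepting states S, U, X.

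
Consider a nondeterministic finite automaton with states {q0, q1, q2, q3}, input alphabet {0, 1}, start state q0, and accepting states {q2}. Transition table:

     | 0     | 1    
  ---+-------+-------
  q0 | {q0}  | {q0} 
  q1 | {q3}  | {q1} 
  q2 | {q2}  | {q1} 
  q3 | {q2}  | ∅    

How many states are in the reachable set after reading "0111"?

1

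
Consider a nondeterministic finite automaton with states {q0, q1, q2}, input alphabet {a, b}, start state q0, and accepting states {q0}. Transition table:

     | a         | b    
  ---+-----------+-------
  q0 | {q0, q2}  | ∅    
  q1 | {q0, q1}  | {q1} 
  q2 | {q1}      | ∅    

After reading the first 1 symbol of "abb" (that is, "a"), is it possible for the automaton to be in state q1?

No

Start in {q0}.
Read 'a': q0→{q0, q2}; now {q0, q2}.
State q1 is not in {q0, q2}.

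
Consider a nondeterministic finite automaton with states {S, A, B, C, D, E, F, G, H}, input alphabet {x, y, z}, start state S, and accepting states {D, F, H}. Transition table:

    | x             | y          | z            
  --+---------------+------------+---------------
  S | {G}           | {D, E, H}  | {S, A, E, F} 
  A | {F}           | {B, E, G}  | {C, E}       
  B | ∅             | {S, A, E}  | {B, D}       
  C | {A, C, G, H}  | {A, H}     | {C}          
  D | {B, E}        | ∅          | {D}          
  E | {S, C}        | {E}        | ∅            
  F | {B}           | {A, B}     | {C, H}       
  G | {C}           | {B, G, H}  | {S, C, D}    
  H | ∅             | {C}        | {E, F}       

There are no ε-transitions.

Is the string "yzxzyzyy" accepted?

Yes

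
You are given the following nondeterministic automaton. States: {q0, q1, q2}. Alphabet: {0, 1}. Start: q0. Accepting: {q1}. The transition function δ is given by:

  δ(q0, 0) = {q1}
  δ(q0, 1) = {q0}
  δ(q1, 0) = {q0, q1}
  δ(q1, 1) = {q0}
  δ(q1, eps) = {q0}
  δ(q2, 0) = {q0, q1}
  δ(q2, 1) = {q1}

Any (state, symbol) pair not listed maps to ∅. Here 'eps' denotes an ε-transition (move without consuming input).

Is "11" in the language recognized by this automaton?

Start in {q0}.
Read '1': q0→{q0}; now {q0}.
Read '1': q0→{q0}; now {q0}.
The final set {q0} contains no accepting state.

No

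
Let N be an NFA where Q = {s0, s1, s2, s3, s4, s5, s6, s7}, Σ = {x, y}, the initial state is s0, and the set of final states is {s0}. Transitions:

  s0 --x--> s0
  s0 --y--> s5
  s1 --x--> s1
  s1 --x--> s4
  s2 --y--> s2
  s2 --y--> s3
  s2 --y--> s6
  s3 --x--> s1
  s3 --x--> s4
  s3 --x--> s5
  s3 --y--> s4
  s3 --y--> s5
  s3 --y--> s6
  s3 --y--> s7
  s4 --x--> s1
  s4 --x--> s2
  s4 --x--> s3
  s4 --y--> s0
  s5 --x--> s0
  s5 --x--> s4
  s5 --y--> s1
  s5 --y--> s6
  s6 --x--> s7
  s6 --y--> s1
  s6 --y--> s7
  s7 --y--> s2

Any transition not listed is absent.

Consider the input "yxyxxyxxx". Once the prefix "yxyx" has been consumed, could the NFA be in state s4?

Start in {s0}.
Read 'y': s0→{s5}; now {s5}.
Read 'x': s5→{s0, s4}; now {s0, s4}.
Read 'y': s0→{s5}, s4→{s0}; now {s0, s5}.
Read 'x': s0→{s0}, s5→{s0, s4}; now {s0, s4}.
State s4 is in {s0, s4}.

Yes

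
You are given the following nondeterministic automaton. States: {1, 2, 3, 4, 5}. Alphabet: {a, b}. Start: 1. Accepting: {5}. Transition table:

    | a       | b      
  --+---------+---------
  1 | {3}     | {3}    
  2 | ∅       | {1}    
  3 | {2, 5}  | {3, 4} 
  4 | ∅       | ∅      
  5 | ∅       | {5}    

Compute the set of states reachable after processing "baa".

Start in {1}.
Read 'b': 1→{3}; now {3}.
Read 'a': 3→{2, 5}; now {2, 5}.
Read 'a': 2→∅, 5→∅; now ∅.

∅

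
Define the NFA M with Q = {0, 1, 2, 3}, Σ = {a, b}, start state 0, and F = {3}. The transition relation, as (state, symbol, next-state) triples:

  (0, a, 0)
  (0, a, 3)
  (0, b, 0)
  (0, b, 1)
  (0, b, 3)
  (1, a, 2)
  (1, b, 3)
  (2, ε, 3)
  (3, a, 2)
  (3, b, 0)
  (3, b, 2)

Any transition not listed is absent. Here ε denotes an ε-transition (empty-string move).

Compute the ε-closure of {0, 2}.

{0, 2, 3}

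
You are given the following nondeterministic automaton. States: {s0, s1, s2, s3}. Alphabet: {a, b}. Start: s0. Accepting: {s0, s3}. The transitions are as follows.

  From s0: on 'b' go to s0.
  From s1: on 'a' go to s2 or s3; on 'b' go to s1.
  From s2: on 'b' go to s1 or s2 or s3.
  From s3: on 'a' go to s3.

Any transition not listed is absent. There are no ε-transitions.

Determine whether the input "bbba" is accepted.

No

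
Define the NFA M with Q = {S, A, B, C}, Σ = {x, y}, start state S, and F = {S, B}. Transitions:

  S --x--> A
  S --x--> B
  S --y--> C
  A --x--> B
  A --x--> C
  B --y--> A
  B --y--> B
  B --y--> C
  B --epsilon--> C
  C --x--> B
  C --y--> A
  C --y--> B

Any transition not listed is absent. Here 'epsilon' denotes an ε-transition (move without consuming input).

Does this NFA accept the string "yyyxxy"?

Yes

Start in {S}.
Read 'y': S→{C}; now {C}.
Read 'y': C→{A, B}; union {A, B}; ε-closure = {A, B, C}.
Read 'y': A→∅, B→{A, B, C}, C→{A, B}; now {A, B, C}.
Read 'x': A→{B, C}, B→∅, C→{B}; now {B, C}.
Read 'x': B→∅, C→{B}; union {B}; ε-closure = {B, C}.
Read 'y': B→{A, B, C}, C→{A, B}; now {A, B, C}.
The final set {A, B, C} contains the accepting state B.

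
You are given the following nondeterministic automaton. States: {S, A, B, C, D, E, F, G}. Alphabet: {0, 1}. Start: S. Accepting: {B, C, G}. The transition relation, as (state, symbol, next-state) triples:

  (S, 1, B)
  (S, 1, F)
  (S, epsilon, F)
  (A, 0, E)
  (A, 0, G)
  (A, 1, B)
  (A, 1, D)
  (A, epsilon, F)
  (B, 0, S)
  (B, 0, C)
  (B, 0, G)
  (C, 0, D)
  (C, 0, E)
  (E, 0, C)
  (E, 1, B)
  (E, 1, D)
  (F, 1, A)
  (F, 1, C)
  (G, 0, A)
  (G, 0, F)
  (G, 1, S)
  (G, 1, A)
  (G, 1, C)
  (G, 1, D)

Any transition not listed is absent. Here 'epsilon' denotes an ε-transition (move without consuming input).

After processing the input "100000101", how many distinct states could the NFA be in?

6

Start: ε-closure({S}) = {S, F}.
Read '1': {S, F} → {A, B, C, F}.
Read '0': {A, B, C, F} → {S, C, D, E, F, G}.
Read '0': {S, C, D, E, F, G} → {A, C, D, E, F}.
Read '0': {A, C, D, E, F} → {C, D, E, G}.
Read '0': {C, D, E, G} → {A, C, D, E, F}.
Read '0': {A, C, D, E, F} → {C, D, E, G}.
Read '1': {C, D, E, G} → {S, A, B, C, D, F}.
Read '0': {S, A, B, C, D, F} → {S, C, D, E, F, G}.
Read '1': {S, C, D, E, F, G} → {S, A, B, C, D, F}.
That set has 6 states.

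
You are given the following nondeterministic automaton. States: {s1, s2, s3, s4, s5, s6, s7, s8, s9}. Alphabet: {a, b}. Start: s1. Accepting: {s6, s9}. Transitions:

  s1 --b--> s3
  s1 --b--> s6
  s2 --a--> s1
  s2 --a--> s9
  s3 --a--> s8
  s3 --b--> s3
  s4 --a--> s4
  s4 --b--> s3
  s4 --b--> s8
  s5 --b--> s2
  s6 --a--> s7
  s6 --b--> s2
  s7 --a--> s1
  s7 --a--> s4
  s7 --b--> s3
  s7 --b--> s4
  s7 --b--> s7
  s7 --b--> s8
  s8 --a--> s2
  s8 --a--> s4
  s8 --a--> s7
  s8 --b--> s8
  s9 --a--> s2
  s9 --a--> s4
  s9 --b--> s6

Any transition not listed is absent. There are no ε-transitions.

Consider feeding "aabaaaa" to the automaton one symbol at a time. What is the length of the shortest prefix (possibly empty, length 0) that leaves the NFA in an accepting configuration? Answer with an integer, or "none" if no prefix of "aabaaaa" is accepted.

none

Start in {s1}.
Read 'a': {s1} → ∅.
The set is empty and remains empty for the remaining 6 symbols.
No reachable set along the way intersects F.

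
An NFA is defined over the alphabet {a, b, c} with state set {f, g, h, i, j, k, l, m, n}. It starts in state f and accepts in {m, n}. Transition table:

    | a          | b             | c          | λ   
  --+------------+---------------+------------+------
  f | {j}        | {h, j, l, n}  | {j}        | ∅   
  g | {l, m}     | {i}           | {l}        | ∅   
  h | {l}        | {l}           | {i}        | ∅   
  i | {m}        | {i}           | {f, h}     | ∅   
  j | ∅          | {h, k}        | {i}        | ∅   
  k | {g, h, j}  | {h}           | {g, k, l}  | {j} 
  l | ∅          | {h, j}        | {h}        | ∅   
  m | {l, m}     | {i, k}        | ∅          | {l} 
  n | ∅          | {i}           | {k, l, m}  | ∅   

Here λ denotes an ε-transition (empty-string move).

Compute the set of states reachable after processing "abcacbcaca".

{l, m}

Start in {f}.
Read 'a': {f} → {j}.
Read 'b': {j} → {h, j, k}.
Read 'c': {h, j, k} → {g, i, j, k, l}.
Read 'a': {g, i, j, k, l} → {g, h, j, l, m}.
Read 'c': {g, h, j, l, m} → {h, i, l}.
Read 'b': {h, i, l} → {h, i, j, l}.
Read 'c': {h, i, j, l} → {f, h, i}.
Read 'a': {f, h, i} → {j, l, m}.
Read 'c': {j, l, m} → {h, i}.
Read 'a': {h, i} → {l, m}.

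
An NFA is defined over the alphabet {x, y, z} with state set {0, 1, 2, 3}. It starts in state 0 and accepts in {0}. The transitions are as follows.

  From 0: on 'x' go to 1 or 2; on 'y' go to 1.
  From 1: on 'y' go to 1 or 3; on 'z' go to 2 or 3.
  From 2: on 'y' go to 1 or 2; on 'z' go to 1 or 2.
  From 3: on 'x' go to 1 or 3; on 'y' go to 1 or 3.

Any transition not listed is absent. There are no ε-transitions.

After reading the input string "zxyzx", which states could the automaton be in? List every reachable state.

∅

Start in {0}.
Read 'z': 0→∅; now ∅.
The set is empty and remains empty for the remaining 4 symbols.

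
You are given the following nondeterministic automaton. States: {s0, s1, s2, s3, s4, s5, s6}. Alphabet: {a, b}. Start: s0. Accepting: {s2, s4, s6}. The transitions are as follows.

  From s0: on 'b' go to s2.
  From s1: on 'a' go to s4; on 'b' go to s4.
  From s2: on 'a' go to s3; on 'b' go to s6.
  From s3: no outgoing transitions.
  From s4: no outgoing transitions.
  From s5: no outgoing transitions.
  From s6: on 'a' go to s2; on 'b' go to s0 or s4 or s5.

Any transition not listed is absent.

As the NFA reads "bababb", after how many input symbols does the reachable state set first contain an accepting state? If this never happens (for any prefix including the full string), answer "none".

1

Start in {s0}.
Read 'b': s0→{s2}; now {s2}.
None of the earlier sets intersect F, but {s2} does.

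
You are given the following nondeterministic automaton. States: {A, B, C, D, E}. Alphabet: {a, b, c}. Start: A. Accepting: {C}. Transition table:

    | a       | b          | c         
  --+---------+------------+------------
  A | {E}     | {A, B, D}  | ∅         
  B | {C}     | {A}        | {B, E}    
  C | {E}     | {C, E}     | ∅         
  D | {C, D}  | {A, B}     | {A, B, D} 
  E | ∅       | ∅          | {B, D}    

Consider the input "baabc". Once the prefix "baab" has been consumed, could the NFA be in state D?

Start in {A}.
Read 'b': A→{A, B, D}; now {A, B, D}.
Read 'a': A→{E}, B→{C}, D→{C, D}; now {C, D, E}.
Read 'a': C→{E}, D→{C, D}, E→∅; now {C, D, E}.
Read 'b': C→{C, E}, D→{A, B}, E→∅; now {A, B, C, E}.
State D is not in {A, B, C, E}.

No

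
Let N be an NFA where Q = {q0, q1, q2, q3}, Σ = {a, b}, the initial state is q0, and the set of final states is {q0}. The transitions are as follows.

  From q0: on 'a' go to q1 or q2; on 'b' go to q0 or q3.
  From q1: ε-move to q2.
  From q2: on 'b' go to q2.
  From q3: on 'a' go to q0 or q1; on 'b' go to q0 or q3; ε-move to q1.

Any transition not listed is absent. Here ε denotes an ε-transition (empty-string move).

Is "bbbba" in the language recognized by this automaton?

Yes

Start in {q0}.
Read 'b': q0→{q0, q3}; union {q0, q3}; ε-closure = {q0, q1, q2, q3}.
Read 'b': q0→{q0, q3}, q1→∅, q2→{q2}, q3→{q0, q3}; union {q0, q2, q3}; ε-closure = {q0, q1, q2, q3}.
Read 'b': q0→{q0, q3}, q1→∅, q2→{q2}, q3→{q0, q3}; union {q0, q2, q3}; ε-closure = {q0, q1, q2, q3}.
Read 'b': q0→{q0, q3}, q1→∅, q2→{q2}, q3→{q0, q3}; union {q0, q2, q3}; ε-closure = {q0, q1, q2, q3}.
Read 'a': q0→{q1, q2}, q1→∅, q2→∅, q3→{q0, q1}; now {q0, q1, q2}.
The final set {q0, q1, q2} contains the accepting state q0.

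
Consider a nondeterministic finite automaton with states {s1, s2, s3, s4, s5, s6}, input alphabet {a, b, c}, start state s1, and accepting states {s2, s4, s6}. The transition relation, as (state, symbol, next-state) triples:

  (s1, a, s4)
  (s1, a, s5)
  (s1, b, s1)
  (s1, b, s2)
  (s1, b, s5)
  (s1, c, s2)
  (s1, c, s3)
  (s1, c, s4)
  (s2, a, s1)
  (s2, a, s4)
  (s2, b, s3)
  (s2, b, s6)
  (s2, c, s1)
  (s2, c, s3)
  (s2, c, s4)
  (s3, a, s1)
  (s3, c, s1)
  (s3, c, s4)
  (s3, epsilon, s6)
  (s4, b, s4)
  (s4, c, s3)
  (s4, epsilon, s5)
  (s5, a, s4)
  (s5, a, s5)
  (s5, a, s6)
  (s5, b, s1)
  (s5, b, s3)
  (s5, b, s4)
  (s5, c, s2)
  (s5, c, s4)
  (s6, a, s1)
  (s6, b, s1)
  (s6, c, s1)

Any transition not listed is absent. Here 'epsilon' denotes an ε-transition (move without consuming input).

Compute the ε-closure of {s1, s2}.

{s1, s2}

Begin with {s1, s2}.
No ε-moves leave this set, so the closure equals the set itself.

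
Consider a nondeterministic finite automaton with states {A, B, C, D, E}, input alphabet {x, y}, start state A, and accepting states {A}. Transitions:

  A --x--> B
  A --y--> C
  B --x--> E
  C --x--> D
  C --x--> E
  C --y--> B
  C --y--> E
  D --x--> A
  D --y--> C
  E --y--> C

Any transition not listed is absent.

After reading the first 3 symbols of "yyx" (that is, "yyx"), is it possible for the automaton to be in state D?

Start in {A}.
Read 'y': {A} → {C}.
Read 'y': {C} → {B, E}.
Read 'x': {B, E} → {E}.
State D is not in {E}.

No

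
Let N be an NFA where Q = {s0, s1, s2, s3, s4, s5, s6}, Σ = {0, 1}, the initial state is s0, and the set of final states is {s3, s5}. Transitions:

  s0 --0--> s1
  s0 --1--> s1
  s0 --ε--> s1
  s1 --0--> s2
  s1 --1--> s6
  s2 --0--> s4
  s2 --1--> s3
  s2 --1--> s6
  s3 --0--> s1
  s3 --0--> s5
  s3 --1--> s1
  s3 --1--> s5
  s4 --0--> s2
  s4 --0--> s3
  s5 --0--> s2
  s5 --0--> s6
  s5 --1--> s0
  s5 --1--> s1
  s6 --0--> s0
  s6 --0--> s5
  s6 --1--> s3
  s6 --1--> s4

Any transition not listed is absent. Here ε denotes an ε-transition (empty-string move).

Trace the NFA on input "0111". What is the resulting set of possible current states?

{s0, s1, s5, s6}

Start: ε-closure({s0}) = {s0, s1}.
Read '0': s0→{s1}, s1→{s2}; now {s1, s2}.
Read '1': s1→{s6}, s2→{s3, s6}; now {s3, s6}.
Read '1': s3→{s1, s5}, s6→{s3, s4}; now {s1, s3, s4, s5}.
Read '1': s1→{s6}, s3→{s1, s5}, s4→∅, s5→{s0, s1}; now {s0, s1, s5, s6}.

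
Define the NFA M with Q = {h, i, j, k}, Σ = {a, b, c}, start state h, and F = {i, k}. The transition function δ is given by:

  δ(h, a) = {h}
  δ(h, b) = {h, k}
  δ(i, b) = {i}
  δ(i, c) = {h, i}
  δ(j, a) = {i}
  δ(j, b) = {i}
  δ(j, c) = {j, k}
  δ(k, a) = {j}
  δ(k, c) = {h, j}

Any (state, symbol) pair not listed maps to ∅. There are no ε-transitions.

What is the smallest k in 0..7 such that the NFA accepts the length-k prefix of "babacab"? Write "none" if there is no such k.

Start in {h}.
Read 'b': {h} → {h, k}.
None of the earlier sets intersect F, but {h, k} does.

1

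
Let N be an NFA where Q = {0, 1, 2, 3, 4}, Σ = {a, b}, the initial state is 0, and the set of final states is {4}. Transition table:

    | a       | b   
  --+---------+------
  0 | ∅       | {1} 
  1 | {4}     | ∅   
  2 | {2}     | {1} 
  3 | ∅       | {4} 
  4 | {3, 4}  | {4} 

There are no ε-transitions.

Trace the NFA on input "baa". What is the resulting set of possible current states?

Start in {0}.
Read 'b': 0→{1}; now {1}.
Read 'a': 1→{4}; now {4}.
Read 'a': 4→{3, 4}; now {3, 4}.

{3, 4}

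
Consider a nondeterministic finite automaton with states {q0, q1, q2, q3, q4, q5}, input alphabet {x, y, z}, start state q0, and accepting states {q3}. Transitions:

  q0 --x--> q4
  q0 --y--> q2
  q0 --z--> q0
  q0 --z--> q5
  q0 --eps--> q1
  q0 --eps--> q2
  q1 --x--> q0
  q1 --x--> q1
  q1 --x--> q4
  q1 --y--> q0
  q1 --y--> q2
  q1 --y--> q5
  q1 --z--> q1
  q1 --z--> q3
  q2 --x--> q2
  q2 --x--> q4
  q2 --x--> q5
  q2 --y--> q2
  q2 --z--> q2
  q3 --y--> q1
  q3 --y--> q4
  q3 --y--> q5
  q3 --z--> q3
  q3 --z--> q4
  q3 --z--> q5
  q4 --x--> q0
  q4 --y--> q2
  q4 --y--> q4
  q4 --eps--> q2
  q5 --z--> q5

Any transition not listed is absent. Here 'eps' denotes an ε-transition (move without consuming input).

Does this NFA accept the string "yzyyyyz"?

Start: ε-closure({q0}) = {q0, q1, q2}.
Read 'y': {q0, q1, q2} → {q0, q1, q2, q5}.
Read 'z': {q0, q1, q2, q5} → {q0, q1, q2, q3, q5}.
Read 'y': {q0, q1, q2, q3, q5} → {q0, q1, q2, q4, q5}.
Read 'y': {q0, q1, q2, q4, q5} → {q0, q1, q2, q4, q5}.
Read 'y': {q0, q1, q2, q4, q5} → {q0, q1, q2, q4, q5}.
Read 'y': {q0, q1, q2, q4, q5} → {q0, q1, q2, q4, q5}.
Read 'z': {q0, q1, q2, q4, q5} → {q0, q1, q2, q3, q5}.
The final set {q0, q1, q2, q3, q5} contains the accepting state q3.

Yes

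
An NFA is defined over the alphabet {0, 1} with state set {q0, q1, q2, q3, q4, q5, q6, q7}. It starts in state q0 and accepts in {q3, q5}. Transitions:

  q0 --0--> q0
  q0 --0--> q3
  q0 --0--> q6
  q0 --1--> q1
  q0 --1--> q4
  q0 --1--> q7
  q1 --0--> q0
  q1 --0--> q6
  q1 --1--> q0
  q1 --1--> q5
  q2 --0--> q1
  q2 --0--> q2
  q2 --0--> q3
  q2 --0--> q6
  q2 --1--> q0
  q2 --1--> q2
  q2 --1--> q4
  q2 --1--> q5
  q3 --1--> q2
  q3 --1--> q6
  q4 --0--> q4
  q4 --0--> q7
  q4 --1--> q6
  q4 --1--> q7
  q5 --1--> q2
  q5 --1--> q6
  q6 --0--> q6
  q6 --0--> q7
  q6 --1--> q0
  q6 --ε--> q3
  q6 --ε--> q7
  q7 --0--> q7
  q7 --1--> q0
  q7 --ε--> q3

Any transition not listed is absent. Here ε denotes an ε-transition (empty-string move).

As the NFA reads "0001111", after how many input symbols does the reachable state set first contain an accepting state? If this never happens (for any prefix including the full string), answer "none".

Start in {q0}.
Read '0': q0→{q0, q3, q6}; union {q0, q3, q6}; ε-closure = {q0, q3, q6, q7}.
None of the earlier sets intersect F, but {q0, q3, q6, q7} does.

1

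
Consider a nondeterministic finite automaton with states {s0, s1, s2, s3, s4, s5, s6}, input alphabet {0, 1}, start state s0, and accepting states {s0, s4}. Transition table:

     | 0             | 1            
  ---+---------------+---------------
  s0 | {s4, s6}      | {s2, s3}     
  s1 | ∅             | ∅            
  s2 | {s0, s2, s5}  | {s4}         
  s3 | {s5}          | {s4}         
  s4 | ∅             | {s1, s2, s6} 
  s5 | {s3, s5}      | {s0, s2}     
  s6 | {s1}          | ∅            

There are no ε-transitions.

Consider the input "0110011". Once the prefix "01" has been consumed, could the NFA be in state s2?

Yes

Start in {s0}.
Read '0': s0→{s4, s6}; now {s4, s6}.
Read '1': s4→{s1, s2, s6}, s6→∅; now {s1, s2, s6}.
State s2 is in {s1, s2, s6}.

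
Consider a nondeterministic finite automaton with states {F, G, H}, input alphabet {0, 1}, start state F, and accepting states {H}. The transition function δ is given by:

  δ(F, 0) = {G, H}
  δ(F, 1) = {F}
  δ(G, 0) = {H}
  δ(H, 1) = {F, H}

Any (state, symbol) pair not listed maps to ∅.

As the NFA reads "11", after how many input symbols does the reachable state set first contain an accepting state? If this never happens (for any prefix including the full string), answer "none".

none

Start in {F}.
Read '1': F→{F}; now {F}.
Read '1': F→{F}; now {F}.
No reachable set along the way intersects F.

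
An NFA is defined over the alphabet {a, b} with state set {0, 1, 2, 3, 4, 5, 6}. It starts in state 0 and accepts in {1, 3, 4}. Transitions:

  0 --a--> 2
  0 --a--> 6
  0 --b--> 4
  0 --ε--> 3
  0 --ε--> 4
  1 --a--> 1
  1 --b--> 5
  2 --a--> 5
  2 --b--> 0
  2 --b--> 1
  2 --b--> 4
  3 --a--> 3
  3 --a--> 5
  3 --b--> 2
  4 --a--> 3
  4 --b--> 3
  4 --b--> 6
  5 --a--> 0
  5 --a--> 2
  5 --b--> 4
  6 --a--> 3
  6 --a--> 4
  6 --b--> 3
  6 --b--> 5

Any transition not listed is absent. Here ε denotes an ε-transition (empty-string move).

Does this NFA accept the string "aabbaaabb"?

Yes

Start: ε-closure({0}) = {0, 3, 4}.
Read 'a': {0, 3, 4} → {2, 3, 5, 6}.
Read 'a': {2, 3, 5, 6} → {0, 2, 3, 4, 5}.
Read 'b': {0, 2, 3, 4, 5} → {0, 1, 2, 3, 4, 6}.
Read 'b': {0, 1, 2, 3, 4, 6} → {0, 1, 2, 3, 4, 5, 6}.
Read 'a': {0, 1, 2, 3, 4, 5, 6} → {0, 1, 2, 3, 4, 5, 6}.
Read 'a': {0, 1, 2, 3, 4, 5, 6} → {0, 1, 2, 3, 4, 5, 6}.
Read 'a': {0, 1, 2, 3, 4, 5, 6} → {0, 1, 2, 3, 4, 5, 6}.
Read 'b': {0, 1, 2, 3, 4, 5, 6} → {0, 1, 2, 3, 4, 5, 6}.
Read 'b': {0, 1, 2, 3, 4, 5, 6} → {0, 1, 2, 3, 4, 5, 6}.
The final set {0, 1, 2, 3, 4, 5, 6} contains the accepting states 1, 3, 4.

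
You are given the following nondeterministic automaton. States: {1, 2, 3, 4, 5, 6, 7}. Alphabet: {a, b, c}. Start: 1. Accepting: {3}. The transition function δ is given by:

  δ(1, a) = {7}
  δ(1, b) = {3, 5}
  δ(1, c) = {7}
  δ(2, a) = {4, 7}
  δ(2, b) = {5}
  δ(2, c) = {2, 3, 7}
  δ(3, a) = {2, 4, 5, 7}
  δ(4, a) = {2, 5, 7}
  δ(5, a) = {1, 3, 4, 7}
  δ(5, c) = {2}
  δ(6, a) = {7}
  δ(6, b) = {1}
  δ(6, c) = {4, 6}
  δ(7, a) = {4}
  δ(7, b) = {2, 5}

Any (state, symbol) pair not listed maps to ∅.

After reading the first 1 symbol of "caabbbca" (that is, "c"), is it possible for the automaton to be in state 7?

Start in {1}.
Read 'c': 1→{7}; now {7}.
State 7 is in {7}.

Yes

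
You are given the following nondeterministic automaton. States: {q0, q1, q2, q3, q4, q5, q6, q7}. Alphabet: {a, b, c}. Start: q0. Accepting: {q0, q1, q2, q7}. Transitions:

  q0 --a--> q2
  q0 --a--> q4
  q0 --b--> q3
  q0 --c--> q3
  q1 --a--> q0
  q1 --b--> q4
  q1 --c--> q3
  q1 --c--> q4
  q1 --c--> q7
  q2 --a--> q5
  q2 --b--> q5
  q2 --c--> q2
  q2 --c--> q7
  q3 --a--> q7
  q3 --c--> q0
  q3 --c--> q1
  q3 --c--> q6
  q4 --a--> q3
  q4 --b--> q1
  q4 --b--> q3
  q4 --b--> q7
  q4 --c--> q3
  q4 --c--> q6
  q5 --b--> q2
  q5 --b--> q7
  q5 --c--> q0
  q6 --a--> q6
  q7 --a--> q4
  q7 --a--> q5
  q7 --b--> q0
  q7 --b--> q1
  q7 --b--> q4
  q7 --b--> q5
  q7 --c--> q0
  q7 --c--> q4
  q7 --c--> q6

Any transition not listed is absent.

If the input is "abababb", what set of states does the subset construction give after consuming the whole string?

{q0, q1, q2, q3, q4, q5, q7}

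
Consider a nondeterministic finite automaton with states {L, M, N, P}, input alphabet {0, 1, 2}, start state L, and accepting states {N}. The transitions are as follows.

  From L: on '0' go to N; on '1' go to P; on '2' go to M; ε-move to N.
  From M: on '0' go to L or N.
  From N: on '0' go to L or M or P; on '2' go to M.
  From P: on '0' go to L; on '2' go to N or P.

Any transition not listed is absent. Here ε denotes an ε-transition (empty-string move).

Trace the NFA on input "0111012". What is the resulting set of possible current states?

Start: ε-closure({L}) = {L, N}.
Read '0': {L, N} → {L, M, N, P}.
Read '1': {L, M, N, P} → {P}.
Read '1': {P} → ∅.
The set is empty and remains empty for the remaining 4 symbols.

∅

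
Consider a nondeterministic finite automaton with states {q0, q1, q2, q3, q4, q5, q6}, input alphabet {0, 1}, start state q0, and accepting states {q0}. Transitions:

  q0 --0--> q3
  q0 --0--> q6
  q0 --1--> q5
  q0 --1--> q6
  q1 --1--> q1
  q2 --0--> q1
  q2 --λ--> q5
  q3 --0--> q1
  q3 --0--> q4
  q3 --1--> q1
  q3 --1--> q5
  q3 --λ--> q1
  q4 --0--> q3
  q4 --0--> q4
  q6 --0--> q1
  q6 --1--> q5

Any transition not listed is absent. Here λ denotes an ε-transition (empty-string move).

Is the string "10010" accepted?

Start in {q0}.
Read '1': {q0} → {q5, q6}.
Read '0': {q5, q6} → {q1}.
Read '0': {q1} → ∅.
The set is empty and remains empty for the remaining 2 symbols.
The final set ∅ contains no accepting state.

No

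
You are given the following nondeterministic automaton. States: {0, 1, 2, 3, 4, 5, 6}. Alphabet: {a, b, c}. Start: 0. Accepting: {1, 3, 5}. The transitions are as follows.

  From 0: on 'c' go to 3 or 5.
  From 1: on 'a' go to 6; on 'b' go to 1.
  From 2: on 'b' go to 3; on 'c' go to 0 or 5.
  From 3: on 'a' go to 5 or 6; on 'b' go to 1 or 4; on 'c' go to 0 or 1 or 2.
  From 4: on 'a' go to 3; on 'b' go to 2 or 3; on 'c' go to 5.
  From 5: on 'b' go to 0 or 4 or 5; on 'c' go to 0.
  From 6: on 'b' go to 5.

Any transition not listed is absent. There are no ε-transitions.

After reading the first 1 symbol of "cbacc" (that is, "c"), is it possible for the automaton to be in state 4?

Start in {0}.
Read 'c': {0} → {3, 5}.
State 4 is not in {3, 5}.

No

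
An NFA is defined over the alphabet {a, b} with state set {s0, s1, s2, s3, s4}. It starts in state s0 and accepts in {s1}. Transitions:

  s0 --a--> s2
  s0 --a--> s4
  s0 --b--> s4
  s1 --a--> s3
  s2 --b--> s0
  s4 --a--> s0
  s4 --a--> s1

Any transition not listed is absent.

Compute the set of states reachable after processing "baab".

{s0}

Start in {s0}.
Read 'b': {s0} → {s4}.
Read 'a': {s4} → {s0, s1}.
Read 'a': {s0, s1} → {s2, s3, s4}.
Read 'b': {s2, s3, s4} → {s0}.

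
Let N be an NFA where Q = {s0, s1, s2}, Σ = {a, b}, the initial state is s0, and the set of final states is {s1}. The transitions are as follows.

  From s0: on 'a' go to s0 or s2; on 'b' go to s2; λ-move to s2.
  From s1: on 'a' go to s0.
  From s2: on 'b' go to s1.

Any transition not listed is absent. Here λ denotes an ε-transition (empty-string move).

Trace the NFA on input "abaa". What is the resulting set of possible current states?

{s0, s2}

Start: ε-closure({s0}) = {s0, s2}.
Read 'a': s0→{s0, s2}, s2→∅; now {s0, s2}.
Read 'b': s0→{s2}, s2→{s1}; now {s1, s2}.
Read 'a': s1→{s0}, s2→∅; union {s0}; ε-closure = {s0, s2}.
Read 'a': s0→{s0, s2}, s2→∅; now {s0, s2}.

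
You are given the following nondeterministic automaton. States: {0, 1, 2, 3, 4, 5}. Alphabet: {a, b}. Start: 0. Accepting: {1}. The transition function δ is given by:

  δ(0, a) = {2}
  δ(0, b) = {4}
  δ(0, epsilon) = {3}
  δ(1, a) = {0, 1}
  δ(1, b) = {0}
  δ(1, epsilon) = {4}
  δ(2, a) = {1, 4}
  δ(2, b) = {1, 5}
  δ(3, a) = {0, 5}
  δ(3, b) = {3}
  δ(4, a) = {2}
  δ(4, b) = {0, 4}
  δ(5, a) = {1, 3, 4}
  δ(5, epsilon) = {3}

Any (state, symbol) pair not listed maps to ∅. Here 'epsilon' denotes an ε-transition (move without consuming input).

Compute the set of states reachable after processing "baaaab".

{0, 1, 3, 4, 5}

Start: ε-closure({0}) = {0, 3}.
Read 'b': {0, 3} → {3, 4}.
Read 'a': {3, 4} → {0, 2, 3, 5}.
Read 'a': {0, 2, 3, 5} → {0, 1, 2, 3, 4, 5}.
Read 'a': {0, 1, 2, 3, 4, 5} → {0, 1, 2, 3, 4, 5}.
Read 'a': {0, 1, 2, 3, 4, 5} → {0, 1, 2, 3, 4, 5}.
Read 'b': {0, 1, 2, 3, 4, 5} → {0, 1, 3, 4, 5}.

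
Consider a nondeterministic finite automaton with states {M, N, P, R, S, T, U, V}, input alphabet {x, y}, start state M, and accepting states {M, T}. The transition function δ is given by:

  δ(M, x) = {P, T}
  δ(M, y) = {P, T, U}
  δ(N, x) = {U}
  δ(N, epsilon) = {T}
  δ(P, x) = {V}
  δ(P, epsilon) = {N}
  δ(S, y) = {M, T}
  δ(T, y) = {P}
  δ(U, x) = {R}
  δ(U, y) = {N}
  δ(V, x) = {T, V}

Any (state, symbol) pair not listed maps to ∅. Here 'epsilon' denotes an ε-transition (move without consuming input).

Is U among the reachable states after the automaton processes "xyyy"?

Start in {M}.
Read 'x': M→{P, T}; union {P, T}; ε-closure = {N, P, T}.
Read 'y': N→∅, P→∅, T→{P}; union {P}; ε-closure = {N, P, T}.
Read 'y': N→∅, P→∅, T→{P}; union {P}; ε-closure = {N, P, T}.
Read 'y': N→∅, P→∅, T→{P}; union {P}; ε-closure = {N, P, T}.
State U is not in {N, P, T}.

No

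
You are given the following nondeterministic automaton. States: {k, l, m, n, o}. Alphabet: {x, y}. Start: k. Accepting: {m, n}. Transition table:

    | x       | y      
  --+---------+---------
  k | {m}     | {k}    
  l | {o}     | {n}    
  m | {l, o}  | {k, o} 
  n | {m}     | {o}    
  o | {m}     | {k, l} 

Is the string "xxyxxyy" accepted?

Start in {k}.
Read 'x': k→{m}; now {m}.
Read 'x': m→{l, o}; now {l, o}.
Read 'y': l→{n}, o→{k, l}; now {k, l, n}.
Read 'x': k→{m}, l→{o}, n→{m}; now {m, o}.
Read 'x': m→{l, o}, o→{m}; now {l, m, o}.
Read 'y': l→{n}, m→{k, o}, o→{k, l}; now {k, l, n, o}.
Read 'y': k→{k}, l→{n}, n→{o}, o→{k, l}; now {k, l, n, o}.
The final set {k, l, n, o} contains the accepting state n.

Yes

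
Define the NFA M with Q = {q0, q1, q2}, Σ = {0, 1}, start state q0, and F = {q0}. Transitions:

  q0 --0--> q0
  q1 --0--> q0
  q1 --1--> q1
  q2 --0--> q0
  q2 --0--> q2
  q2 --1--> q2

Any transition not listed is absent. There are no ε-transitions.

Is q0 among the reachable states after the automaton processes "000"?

Yes

Start in {q0}.
Read '0': q0→{q0}; now {q0}.
Read '0': q0→{q0}; now {q0}.
Read '0': q0→{q0}; now {q0}.
State q0 is in {q0}.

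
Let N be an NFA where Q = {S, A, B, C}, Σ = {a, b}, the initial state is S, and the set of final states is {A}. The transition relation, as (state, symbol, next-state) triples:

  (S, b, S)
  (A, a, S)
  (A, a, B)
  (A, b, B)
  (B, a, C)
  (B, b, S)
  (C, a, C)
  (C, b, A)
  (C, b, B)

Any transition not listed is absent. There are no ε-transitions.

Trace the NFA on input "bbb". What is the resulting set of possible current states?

{S}

Start in {S}.
Read 'b': {S} → {S}.
Read 'b': {S} → {S}.
Read 'b': {S} → {S}.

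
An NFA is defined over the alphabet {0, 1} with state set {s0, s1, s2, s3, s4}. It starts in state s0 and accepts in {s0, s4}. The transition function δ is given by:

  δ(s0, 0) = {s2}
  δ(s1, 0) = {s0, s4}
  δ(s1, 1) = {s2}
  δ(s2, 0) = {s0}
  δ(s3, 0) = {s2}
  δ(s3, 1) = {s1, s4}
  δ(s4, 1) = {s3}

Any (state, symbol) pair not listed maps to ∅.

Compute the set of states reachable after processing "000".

{s2}

Start in {s0}.
Read '0': {s0} → {s2}.
Read '0': {s2} → {s0}.
Read '0': {s0} → {s2}.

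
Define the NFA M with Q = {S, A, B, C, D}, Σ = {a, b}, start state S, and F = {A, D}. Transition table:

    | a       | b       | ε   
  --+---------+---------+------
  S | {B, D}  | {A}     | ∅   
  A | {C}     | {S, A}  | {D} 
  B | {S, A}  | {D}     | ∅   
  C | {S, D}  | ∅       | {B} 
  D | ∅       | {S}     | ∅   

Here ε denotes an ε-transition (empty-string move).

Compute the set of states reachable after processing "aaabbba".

Start in {S}.
Read 'a': {S} → {B, D}.
Read 'a': {B, D} → {S, A, D}.
Read 'a': {S, A, D} → {B, C, D}.
Read 'b': {B, C, D} → {S, D}.
Read 'b': {S, D} → {S, A, D}.
Read 'b': {S, A, D} → {S, A, D}.
Read 'a': {S, A, D} → {B, C, D}.

{B, C, D}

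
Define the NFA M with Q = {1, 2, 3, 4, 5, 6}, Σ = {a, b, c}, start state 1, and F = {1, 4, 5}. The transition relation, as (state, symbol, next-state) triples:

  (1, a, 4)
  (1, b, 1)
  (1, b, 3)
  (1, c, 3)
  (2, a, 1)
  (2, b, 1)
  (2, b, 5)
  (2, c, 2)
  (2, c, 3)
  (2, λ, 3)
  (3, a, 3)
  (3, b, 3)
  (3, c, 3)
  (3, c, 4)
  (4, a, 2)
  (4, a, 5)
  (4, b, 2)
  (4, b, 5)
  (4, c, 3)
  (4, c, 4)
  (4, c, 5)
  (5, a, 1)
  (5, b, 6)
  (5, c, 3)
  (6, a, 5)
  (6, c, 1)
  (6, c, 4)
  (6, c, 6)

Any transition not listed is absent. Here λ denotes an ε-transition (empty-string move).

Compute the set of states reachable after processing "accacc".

Start in {1}.
Read 'a': 1→{4}; now {4}.
Read 'c': 4→{3, 4, 5}; now {3, 4, 5}.
Read 'c': 3→{3, 4}, 4→{3, 4, 5}, 5→{3}; now {3, 4, 5}.
Read 'a': 3→{3}, 4→{2, 5}, 5→{1}; now {1, 2, 3, 5}.
Read 'c': 1→{3}, 2→{2, 3}, 3→{3, 4}, 5→{3}; now {2, 3, 4}.
Read 'c': 2→{2, 3}, 3→{3, 4}, 4→{3, 4, 5}; now {2, 3, 4, 5}.

{2, 3, 4, 5}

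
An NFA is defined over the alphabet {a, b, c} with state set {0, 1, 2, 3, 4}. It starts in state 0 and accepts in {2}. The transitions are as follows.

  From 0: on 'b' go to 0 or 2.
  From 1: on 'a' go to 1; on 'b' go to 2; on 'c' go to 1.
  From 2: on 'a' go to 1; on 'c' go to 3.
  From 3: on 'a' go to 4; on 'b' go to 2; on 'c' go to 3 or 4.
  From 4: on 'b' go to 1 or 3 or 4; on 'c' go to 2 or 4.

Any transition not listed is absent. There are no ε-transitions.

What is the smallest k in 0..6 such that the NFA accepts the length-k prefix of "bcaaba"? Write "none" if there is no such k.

1

Start in {0}.
Read 'b': 0→{0, 2}; now {0, 2}.
None of the earlier sets intersect F, but {0, 2} does.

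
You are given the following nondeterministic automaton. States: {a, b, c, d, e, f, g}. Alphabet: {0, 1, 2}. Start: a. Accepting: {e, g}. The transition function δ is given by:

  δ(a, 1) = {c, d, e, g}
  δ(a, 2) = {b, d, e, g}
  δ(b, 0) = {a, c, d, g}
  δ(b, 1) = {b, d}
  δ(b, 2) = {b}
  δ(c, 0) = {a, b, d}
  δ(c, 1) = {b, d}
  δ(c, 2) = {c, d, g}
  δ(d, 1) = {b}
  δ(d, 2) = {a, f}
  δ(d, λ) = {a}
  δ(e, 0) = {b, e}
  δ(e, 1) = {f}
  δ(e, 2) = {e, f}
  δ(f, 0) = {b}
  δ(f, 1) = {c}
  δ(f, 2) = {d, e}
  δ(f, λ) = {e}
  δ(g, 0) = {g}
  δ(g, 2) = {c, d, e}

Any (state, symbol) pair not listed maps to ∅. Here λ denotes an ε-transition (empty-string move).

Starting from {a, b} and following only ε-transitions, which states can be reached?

Begin with {a, b}.
No ε-moves leave this set, so the closure equals the set itself.

{a, b}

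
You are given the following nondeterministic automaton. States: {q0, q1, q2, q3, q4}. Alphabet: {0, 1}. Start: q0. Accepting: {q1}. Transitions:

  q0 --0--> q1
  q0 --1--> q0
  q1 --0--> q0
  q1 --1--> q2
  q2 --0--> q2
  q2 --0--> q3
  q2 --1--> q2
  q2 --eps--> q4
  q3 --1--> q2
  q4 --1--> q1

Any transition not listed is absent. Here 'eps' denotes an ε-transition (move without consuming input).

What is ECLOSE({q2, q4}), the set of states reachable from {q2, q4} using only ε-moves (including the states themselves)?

{q2, q4}

Begin with {q2, q4}.
No ε-moves leave this set, so the closure equals the set itself.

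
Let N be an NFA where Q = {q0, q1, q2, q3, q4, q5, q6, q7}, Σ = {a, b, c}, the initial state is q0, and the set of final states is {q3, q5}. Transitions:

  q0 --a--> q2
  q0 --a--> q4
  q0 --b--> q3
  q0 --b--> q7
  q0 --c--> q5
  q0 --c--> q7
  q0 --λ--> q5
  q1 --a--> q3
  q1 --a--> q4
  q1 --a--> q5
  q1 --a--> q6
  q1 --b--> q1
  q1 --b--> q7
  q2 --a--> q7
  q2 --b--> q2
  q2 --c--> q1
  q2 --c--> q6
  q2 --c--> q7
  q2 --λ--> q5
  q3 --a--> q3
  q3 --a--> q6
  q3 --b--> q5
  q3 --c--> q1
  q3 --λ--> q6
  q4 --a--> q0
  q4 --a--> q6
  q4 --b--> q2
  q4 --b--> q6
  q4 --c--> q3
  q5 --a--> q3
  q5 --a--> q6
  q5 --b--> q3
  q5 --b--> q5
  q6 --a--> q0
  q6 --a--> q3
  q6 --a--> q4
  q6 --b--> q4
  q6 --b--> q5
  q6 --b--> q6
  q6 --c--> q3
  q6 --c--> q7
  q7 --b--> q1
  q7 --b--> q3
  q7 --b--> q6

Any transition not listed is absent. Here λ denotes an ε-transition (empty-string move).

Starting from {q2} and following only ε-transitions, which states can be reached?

{q2, q5}

Begin with {q2}.
ε-move q2 → q5; add q5.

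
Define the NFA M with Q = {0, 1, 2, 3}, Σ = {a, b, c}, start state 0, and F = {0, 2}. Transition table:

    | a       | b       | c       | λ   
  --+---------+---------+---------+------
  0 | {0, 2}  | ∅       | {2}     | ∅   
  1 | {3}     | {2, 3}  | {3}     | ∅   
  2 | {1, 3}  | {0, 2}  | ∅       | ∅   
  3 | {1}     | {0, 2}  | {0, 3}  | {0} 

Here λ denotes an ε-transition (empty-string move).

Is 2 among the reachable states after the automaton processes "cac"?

Start in {0}.
Read 'c': {0} → {2}.
Read 'a': {2} → {0, 1, 3}.
Read 'c': {0, 1, 3} → {0, 2, 3}.
State 2 is in {0, 2, 3}.

Yes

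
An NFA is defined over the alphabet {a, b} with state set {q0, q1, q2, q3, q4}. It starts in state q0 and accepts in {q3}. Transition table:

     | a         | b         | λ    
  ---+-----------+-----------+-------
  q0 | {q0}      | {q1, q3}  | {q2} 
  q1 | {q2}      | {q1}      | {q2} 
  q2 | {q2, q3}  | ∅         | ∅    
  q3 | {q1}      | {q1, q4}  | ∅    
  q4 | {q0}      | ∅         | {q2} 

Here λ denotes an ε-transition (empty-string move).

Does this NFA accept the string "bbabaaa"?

Yes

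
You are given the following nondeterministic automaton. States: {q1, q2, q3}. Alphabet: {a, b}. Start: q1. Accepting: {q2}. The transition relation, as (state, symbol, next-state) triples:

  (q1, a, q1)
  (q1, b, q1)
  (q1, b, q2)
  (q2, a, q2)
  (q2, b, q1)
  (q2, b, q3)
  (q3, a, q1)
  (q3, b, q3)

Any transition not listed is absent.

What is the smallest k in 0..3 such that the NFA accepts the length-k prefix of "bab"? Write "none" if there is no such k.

1

Start in {q1}.
Read 'b': q1→{q1, q2}; now {q1, q2}.
None of the earlier sets intersect F, but {q1, q2} does.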